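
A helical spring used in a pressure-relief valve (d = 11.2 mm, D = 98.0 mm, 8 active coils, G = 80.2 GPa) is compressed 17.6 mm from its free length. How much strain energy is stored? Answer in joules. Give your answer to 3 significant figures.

3.24 J

k = Gd⁴/(8D³N_a) = (80.2×10³)(11.2⁴)/(8·98.0³·8) = 20.95 N/mm
U = ½kδ² = 0.5 × 20.95 × 17.6² = 3244.8 N·mm = 3.2448 J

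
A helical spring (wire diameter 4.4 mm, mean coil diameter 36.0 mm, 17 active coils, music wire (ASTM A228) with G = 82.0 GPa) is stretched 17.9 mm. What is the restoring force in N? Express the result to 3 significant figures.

k = Gd⁴/(8D³N_a) = (82.0×10³)(4.4⁴)/(8·36.0³·17) = 4.8437 N/mm
F = k·δ = 4.8437 × 17.9 = 86.702 N

86.7 N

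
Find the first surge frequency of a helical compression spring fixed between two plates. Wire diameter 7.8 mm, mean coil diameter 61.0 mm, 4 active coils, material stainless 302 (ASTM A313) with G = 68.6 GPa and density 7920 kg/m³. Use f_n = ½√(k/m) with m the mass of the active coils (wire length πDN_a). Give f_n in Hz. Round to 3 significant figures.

k = Gd⁴/(8D³N_a) = (68.6×10³)(7.8⁴)/(8·61.0³·4) = 34.959 N/mm = 34959 N/m
Wire length L = πDN_a = π·61.0·4 = 766.55 mm
m = ρ·(πd²/4)·L = 7920 × 47.784×10⁻⁶ m² × 0.76655 m = 0.2901 kg
f_n = ½√(k/m) = 0.5·√(34959/0.2901) = 0.5·√(1.2051e+05) = 173.57 Hz

174 Hz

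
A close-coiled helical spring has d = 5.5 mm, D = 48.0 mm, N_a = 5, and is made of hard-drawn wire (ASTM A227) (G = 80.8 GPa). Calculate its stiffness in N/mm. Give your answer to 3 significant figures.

k = Gd⁴/(8D³N_a) = (80.8×10³ × 5.5⁴) / (8 × 48.0³ × 5)
  = 7.3937e+07 / 4.42368e+06 = 16.714 N/mm

16.7 N/mm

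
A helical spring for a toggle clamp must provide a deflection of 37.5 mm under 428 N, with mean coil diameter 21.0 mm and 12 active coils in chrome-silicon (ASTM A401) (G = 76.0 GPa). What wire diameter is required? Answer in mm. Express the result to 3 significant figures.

Required rate k = F/δ = 428/37.5 = 11.413 N/mm
d = (8D³N_a·k / G)^(1/4) = (8·21.0³·12·11.413 / (76.0×10³))^0.25
  = (133.51)^0.25 = 3.3992 mm

3.40 mm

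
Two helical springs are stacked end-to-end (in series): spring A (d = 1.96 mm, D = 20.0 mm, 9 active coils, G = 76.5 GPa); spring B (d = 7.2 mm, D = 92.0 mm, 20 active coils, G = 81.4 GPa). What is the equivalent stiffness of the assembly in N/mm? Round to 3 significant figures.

0.926 N/mm

k_A = Gd⁴/(8D³N_a) = (76.5×10³)(1.96⁴)/(8·20.0³·9) = 1.96 N/mm
k_B = Gd⁴/(8D³N_a) = (81.4×10³)(7.2⁴)/(8·92.0³·20) = 1.7558 N/mm
Series: 1/k_eq = 1/1.96 + 1/1.7558 = 1.0797; k_eq = 0.92615 N/mm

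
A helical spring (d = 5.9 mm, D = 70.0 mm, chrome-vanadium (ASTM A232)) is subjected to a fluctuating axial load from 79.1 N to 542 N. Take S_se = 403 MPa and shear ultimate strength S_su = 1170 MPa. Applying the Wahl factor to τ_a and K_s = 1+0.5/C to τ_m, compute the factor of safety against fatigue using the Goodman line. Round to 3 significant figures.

C = D/d = 70.0/5.9 = 11.8644; K_W = (4C−1)/(4C−4)+0.615/C = 1.1209; K_s = 1+0.5/C = 1.0421
F_a = (F_max−F_min)/2 = 231.45 N; F_m = (F_max+F_min)/2 = 310.55 N
τ_a = K_W·8F_aD/(πd³) = 1.1209 × 200.88 = 225.16 MPa
τ_m = K_s·8F_mD/(πd³) = 1.0421 × 269.53 = 280.89 MPa
Goodman: 1/n_f = τ_a/S_se + τ_m/S_su = 225.16/403 + 280.89/1170 = 0.55871 + 0.24008 = 0.79879
n_f = 1/0.79879 = 1.252

1.25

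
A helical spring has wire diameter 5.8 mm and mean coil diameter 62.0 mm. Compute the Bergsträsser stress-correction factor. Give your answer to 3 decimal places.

C = D/d = 62.0/5.8 = 10.6897
K_B = (4C+2)/(4C−3) = 44.759/39.759 = 1.1258

1.126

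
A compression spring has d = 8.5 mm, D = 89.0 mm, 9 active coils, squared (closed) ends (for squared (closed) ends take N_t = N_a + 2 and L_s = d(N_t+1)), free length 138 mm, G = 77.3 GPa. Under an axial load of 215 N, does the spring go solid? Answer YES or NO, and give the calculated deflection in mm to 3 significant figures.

k = Gd⁴/(8D³N_a) = (77.3×10³)(8.5⁴)/(8·89.0³·9) = 7.9497 N/mm
N_t = 11; L_s = 8.5·12 = 102 mm; δ_solid = L₀ − L_s = 138 − 102 = 36 mm
δ = F/k = 215/7.9497 = 27.045 mm
δ < δ_solid → spring does not go solid

NO, δ = 27.0 mm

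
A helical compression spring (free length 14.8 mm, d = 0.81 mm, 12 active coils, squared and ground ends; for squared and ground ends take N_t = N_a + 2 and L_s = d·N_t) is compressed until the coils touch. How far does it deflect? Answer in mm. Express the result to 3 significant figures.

N_t = 14; L_s = 0.81·14 = 11.34 mm
δ_solid = L₀ − L_s = 14.8 − 11.34 = 3.46 mm

3.46 mm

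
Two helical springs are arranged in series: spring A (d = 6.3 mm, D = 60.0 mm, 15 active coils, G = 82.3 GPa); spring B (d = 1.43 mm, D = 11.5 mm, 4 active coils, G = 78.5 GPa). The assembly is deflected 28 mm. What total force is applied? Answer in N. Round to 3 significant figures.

k_A = Gd⁴/(8D³N_a) = (82.3×10³)(6.3⁴)/(8·60.0³·15) = 5.0018 N/mm
k_B = Gd⁴/(8D³N_a) = (78.5×10³)(1.43⁴)/(8·11.5³·4) = 6.7448 N/mm
Series: 1/k_eq = 1/5.0018 + 1/6.7448 = 0.34819; k_eq = 2.872 N/mm
F = k_eq·δ = 2.872·28 = 80.416 N

80.4 N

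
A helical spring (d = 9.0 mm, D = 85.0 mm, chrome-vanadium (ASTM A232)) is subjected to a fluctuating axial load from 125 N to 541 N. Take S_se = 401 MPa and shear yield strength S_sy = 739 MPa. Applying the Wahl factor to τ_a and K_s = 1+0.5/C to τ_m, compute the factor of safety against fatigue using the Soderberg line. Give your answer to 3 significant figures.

C = D/d = 85.0/9.0 = 9.4444; K_W = (4C−1)/(4C−4)+0.615/C = 1.1539; K_s = 1+0.5/C = 1.0529
F_a = (F_max−F_min)/2 = 208 N; F_m = (F_max+F_min)/2 = 333 N
τ_a = K_W·8F_aD/(πd³) = 1.1539 × 61.758 = 71.265 MPa
τ_m = K_s·8F_mD/(πd³) = 1.0529 × 98.873 = 104.11 MPa
Soderberg: 1/n_f = τ_a/S_se + τ_m/S_sy = 71.265/401 + 104.11/739 = 0.17772 + 0.14088 = 0.31859
n_f = 1/0.31859 = 3.139

3.14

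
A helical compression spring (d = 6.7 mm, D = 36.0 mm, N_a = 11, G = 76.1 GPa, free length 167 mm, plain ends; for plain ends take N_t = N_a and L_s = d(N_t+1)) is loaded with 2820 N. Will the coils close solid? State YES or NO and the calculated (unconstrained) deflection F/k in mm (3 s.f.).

k = Gd⁴/(8D³N_a) = (76.1×10³)(6.7⁴)/(8·36.0³·11) = 37.35 N/mm
N_t = 11; L_s = 6.7·12 = 80.4 mm; δ_solid = L₀ − L_s = 167 − 80.4 = 86.6 mm
δ = F/k = 2820/37.35 = 75.501 mm
δ < δ_solid → spring does not go solid

NO, δ = 75.5 mm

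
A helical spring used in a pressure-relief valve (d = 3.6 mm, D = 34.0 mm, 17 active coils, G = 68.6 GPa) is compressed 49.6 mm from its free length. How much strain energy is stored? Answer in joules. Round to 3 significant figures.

k = Gd⁴/(8D³N_a) = (68.6×10³)(3.6⁴)/(8·34.0³·17) = 2.1556 N/mm
U = ½kδ² = 0.5 × 2.1556 × 49.6² = 2651.5 N·mm = 2.6515 J

2.65 J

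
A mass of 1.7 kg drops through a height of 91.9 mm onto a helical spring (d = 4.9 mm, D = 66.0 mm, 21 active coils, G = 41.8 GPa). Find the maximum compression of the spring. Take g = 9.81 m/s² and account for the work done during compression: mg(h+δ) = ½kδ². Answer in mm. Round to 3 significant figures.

k = Gd⁴/(8D³N_a) = (41.8×10³)(4.9⁴)/(8·66.0³·21) = 0.49891 N/mm
W = mg = 1.7 × 9.81 = 16.677 N
½kδ² − Wδ − Wh = 0 → δ = (W + √(W² + 2kWh))/k
δ = (16.677 + √(278.12 + 1529.27))/0.49891 = (16.677 + 42.513)/0.49891 = 118.64 mm

119 mm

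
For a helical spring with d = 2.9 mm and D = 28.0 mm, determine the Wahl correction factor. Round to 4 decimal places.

1.1503

C = D/d = 28.0/2.9 = 9.6552
K_W = (4C−1)/(4C−4) + 0.615/C = 37.621/34.621 + 0.0637 = 1.1503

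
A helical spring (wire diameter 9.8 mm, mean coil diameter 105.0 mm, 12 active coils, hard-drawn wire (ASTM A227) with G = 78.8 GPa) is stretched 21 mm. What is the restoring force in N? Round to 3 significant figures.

k = Gd⁴/(8D³N_a) = (78.8×10³)(9.8⁴)/(8·105.0³·12) = 6.5402 N/mm
F = k·δ = 6.5402 × 21 = 137.34 N

137 N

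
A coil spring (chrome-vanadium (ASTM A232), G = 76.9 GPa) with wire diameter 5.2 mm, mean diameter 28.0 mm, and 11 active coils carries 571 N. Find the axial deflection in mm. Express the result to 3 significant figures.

k = Gd⁴/(8D³N_a) = (76.9×10³)(5.2⁴)/(8·28.0³·11) = 29.106 N/mm
δ = F/k = 571 / 29.106 = 19.618 mm

19.6 mm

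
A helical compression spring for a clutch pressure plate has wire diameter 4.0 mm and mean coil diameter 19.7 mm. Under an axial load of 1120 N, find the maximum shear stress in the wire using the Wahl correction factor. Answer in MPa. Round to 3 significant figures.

Spring index C = D/d = 19.7/4.0 = 4.9250
K_W = (4C−1)/(4C−4) + 0.615/C = 18.700/15.700 + 0.1249 = 1.3160
τ₀ = 8FD/(πd³) = 8·1120·19.7/(π·4.0³) = 176512/201.06 = 877.9 MPa
τ_max = K·τ₀ = 1.3160 × 877.9 = 1155.3 MPa

1160 MPa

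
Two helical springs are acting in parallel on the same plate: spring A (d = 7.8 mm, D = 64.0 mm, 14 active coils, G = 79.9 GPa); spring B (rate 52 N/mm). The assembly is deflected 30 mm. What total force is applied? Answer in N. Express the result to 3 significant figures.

k_A = Gd⁴/(8D³N_a) = (79.9×10³)(7.8⁴)/(8·64.0³·14) = 10.073 N/mm
Parallel: k_eq = 10.073 + 52 = 62.073 N/mm
F = k_eq·δ = 62.073·30 = 1862.2 N

1860 N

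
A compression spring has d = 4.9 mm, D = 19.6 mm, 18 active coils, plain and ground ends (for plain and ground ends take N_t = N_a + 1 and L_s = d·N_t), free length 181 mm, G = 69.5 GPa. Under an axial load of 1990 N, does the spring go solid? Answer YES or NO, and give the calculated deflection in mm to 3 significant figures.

NO, δ = 53.9 mm

k = Gd⁴/(8D³N_a) = (69.5×10³)(4.9⁴)/(8·19.6³·18) = 36.952 N/mm
N_t = 19; L_s = 4.9·19 = 93.1 mm; δ_solid = L₀ − L_s = 181 − 93.1 = 87.9 mm
δ = F/k = 1990/36.952 = 53.854 mm
δ < δ_solid → spring does not go solid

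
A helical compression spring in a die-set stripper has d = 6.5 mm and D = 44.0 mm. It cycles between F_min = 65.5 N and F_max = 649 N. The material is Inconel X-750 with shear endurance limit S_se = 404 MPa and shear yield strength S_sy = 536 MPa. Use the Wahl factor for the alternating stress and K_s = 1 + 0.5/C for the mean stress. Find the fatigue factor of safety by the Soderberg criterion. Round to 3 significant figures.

1.53

C = D/d = 44.0/6.5 = 6.7692; K_W = (4C−1)/(4C−4)+0.615/C = 1.2209; K_s = 1+0.5/C = 1.0739
F_a = (F_max−F_min)/2 = 291.75 N; F_m = (F_max+F_min)/2 = 357.25 N
τ_a = K_W·8F_aD/(πd³) = 1.2209 × 119.03 = 145.32 MPa
τ_m = K_s·8F_mD/(πd³) = 1.0739 × 145.76 = 156.52 MPa
Soderberg: 1/n_f = τ_a/S_se + τ_m/S_sy = 145.32/404 + 156.52/536 = 0.35970 + 0.29202 = 0.65172
n_f = 1/0.65172 = 1.534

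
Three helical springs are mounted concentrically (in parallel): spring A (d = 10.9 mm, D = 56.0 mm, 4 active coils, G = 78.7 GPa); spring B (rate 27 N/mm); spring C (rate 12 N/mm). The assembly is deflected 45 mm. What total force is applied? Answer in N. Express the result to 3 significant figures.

k_A = Gd⁴/(8D³N_a) = (78.7×10³)(10.9⁴)/(8·56.0³·4) = 197.68 N/mm
Parallel: k_eq = 197.68 + 27 + 12 = 236.68 N/mm
F = k_eq·δ = 236.68·45 = 10651 N

10700 N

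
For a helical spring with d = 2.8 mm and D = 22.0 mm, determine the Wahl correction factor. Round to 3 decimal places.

C = D/d = 22.0/2.8 = 7.8571
K_W = (4C−1)/(4C−4) + 0.615/C = 30.429/27.429 + 0.0783 = 1.1876

1.188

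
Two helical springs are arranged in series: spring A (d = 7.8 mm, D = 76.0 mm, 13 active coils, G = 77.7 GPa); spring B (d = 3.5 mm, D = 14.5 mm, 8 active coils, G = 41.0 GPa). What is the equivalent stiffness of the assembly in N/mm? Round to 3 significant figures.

k_A = Gd⁴/(8D³N_a) = (77.7×10³)(7.8⁴)/(8·76.0³·13) = 6.2998 N/mm
k_B = Gd⁴/(8D³N_a) = (41.0×10³)(3.5⁴)/(8·14.5³·8) = 31.533 N/mm
Series: 1/k_eq = 1/6.2998 + 1/31.533 = 0.19045; k_eq = 5.2508 N/mm

5.25 N/mm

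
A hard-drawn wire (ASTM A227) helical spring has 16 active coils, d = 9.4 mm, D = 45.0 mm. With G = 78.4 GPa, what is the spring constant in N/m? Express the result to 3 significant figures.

k = Gd⁴/(8D³N_a) = (78.4×10³ × 9.4⁴) / (8 × 45.0³ × 16)
  = 6.12107e+08 / 1.1664e+07 = 52.478 N/mm = 52478 N/m

52500 N/m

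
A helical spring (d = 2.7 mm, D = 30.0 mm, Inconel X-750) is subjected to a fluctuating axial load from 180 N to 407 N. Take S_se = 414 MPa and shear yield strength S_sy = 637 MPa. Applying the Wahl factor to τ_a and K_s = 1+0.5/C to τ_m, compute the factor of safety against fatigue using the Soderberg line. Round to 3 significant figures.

C = D/d = 30.0/2.7 = 11.1111; K_W = (4C−1)/(4C−4)+0.615/C = 1.1295; K_s = 1+0.5/C = 1.0450
F_a = (F_max−F_min)/2 = 113.5 N; F_m = (F_max+F_min)/2 = 293.5 N
τ_a = K_W·8F_aD/(πd³) = 1.1295 × 440.52 = 497.58 MPa
τ_m = K_s·8F_mD/(πd³) = 1.0450 × 1139.1 = 1190.4 MPa
Soderberg: 1/n_f = τ_a/S_se + τ_m/S_sy = 497.58/414 + 1190.4/637 = 1.20188 + 1.86877 = 3.0706
n_f = 1/3.0706 = 0.3257

0.326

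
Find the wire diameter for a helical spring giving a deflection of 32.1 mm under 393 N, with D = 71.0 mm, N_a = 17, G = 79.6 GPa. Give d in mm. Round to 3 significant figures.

Required rate k = F/δ = 393/32.1 = 12.243 N/mm
d = (8D³N_a·k / G)^(1/4) = (8·71.0³·17·12.243 / (79.6×10³))^0.25
  = (7486.7)^0.25 = 9.3019 mm

9.30 mm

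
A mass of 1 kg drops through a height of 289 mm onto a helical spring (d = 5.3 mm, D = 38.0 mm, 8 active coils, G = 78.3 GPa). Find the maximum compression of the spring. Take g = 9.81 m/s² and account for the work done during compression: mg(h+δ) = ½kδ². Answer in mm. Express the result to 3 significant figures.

k = Gd⁴/(8D³N_a) = (78.3×10³)(5.3⁴)/(8·38.0³·8) = 17.593 N/mm
W = mg = 1 × 9.81 = 9.81 N
½kδ² − Wδ − Wh = 0 → δ = (W + √(W² + 2kWh))/k
δ = (9.81 + √(96.236 + 99754.2))/17.593 = (9.81 + 315.99)/17.593 = 18.519 mm

18.5 mm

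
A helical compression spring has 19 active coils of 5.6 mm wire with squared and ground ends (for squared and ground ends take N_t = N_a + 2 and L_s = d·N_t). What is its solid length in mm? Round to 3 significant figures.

118 mm

squared and ground ends: N_t = N_a + 2 = 19 + 2 = 21
L_s = d·N_t = 5.6 × 21 = 117.6 mm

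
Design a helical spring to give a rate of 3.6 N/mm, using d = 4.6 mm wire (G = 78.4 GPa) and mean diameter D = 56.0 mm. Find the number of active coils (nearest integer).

N_a = Gd⁴/(8D³k) = (78.4×10³ × 4.6⁴)/(8 × 56.0³ × 3.6)
    = 3.51033e+07 / 5.05774e+06 = 6.941 → 7 coils

7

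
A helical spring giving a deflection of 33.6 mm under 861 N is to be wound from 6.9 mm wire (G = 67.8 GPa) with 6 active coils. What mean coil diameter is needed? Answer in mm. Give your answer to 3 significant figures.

50.0 mm

Required rate k = F/δ = 861/33.6 = 25.625 N/mm
D = (Gd⁴/(8N_a·k))^(1/3) = (67.8×10³·6.9⁴/(8·6·25.625))^(1/3)
  = (124946)^(1/3) = 49.9927 mm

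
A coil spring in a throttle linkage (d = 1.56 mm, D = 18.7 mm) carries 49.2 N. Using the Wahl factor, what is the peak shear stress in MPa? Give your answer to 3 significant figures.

691 MPa

Spring index C = D/d = 18.7/1.56 = 11.9872
K_W = (4C−1)/(4C−4) + 0.615/C = 46.949/43.949 + 0.0513 = 1.1196
τ₀ = 8FD/(πd³) = 8·49.2·18.7/(π·1.56³) = 7360.32/11.927 = 617.12 MPa
τ_max = K·τ₀ = 1.1196 × 617.12 = 690.91 MPa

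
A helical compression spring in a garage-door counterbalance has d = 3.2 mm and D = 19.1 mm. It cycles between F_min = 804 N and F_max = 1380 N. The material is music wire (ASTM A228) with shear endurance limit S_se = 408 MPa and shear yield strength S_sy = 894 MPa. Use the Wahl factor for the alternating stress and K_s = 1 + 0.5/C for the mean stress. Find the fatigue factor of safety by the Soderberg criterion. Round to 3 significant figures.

0.305

C = D/d = 19.1/3.2 = 5.9688; K_W = (4C−1)/(4C−4)+0.615/C = 1.2540; K_s = 1+0.5/C = 1.0838
F_a = (F_max−F_min)/2 = 288 N; F_m = (F_max+F_min)/2 = 1092 N
τ_a = K_W·8F_aD/(πd³) = 1.2540 × 427.48 = 536.05 MPa
τ_m = K_s·8F_mD/(πd³) = 1.0838 × 1620.9 = 1756.6 MPa
Soderberg: 1/n_f = τ_a/S_se + τ_m/S_sy = 536.05/408 + 1756.6/894 = 1.31385 + 1.96492 = 3.2788
n_f = 1/3.2788 = 0.305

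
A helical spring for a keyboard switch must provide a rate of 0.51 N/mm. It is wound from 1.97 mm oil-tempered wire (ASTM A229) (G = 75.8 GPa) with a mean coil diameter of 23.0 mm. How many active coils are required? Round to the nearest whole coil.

23

N_a = Gd⁴/(8D³k) = (75.8×10³ × 1.97⁴)/(8 × 23.0³ × 0.51)
    = 1.14165e+06 / 49641.4 = 23 → 23 coils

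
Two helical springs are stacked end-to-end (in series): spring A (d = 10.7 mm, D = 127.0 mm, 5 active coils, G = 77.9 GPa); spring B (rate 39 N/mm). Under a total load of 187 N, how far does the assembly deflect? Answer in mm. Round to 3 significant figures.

k_A = Gd⁴/(8D³N_a) = (77.9×10³)(10.7⁴)/(8·127.0³·5) = 12.462 N/mm
Series: 1/k_eq = 1/12.462 + 1/39 = 0.10588; k_eq = 9.4444 N/mm
δ = F/k_eq = 187/9.4444 = 19.8 mm

19.8 mm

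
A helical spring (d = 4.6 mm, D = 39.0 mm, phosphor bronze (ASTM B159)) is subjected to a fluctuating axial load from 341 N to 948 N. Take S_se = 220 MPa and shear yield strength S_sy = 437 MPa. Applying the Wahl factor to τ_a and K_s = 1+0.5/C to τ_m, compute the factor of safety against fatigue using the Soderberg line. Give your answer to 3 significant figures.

0.308

C = D/d = 39.0/4.6 = 8.4783; K_W = (4C−1)/(4C−4)+0.615/C = 1.1728; K_s = 1+0.5/C = 1.0590
F_a = (F_max−F_min)/2 = 303.5 N; F_m = (F_max+F_min)/2 = 644.5 N
τ_a = K_W·8F_aD/(πd³) = 1.1728 × 309.66 = 363.18 MPa
τ_m = K_s·8F_mD/(πd³) = 1.0590 × 657.59 = 696.37 MPa
Soderberg: 1/n_f = τ_a/S_se + τ_m/S_sy = 363.18/220 + 696.37/437 = 1.65083 + 1.59352 = 3.2444
n_f = 1/3.2444 = 0.3082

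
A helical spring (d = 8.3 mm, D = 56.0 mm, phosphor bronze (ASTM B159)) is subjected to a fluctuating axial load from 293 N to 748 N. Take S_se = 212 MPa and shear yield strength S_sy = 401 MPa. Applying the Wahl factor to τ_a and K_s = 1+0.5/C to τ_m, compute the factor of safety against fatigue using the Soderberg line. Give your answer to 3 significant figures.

1.48

C = D/d = 56.0/8.3 = 6.7470; K_W = (4C−1)/(4C−4)+0.615/C = 1.2217; K_s = 1+0.5/C = 1.0741
F_a = (F_max−F_min)/2 = 227.5 N; F_m = (F_max+F_min)/2 = 520.5 N
τ_a = K_W·8F_aD/(πd³) = 1.2217 × 56.738 = 69.314 MPa
τ_m = K_s·8F_mD/(πd³) = 1.0741 × 129.81 = 139.43 MPa
Soderberg: 1/n_f = τ_a/S_se + τ_m/S_sy = 69.314/212 + 139.43/401 = 0.32695 + 0.34771 = 0.67467
n_f = 1/0.67467 = 1.482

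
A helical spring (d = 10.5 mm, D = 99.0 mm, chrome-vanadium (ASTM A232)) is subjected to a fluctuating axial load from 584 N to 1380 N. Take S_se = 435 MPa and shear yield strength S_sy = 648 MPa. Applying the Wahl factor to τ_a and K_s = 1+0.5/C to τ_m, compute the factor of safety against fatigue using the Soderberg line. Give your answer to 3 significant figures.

1.73

C = D/d = 99.0/10.5 = 9.4286; K_W = (4C−1)/(4C−4)+0.615/C = 1.1542; K_s = 1+0.5/C = 1.0530
F_a = (F_max−F_min)/2 = 398 N; F_m = (F_max+F_min)/2 = 982 N
τ_a = K_W·8F_aD/(πd³) = 1.1542 × 86.674 = 100.04 MPa
τ_m = K_s·8F_mD/(πd³) = 1.0530 × 213.85 = 225.2 MPa
Soderberg: 1/n_f = τ_a/S_se + τ_m/S_sy = 100.04/435 + 225.2/648 = 0.22998 + 0.34752 = 0.5775
n_f = 1/0.5775 = 1.732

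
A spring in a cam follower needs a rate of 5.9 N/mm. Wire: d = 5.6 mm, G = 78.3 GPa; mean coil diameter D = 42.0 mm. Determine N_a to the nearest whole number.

22

N_a = Gd⁴/(8D³k) = (78.3×10³ × 5.6⁴)/(8 × 42.0³ × 5.9)
    = 7.70041e+07 / 3.49695e+06 = 22.02 → 22 coils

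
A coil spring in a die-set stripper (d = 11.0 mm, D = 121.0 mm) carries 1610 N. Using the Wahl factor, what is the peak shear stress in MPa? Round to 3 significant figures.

422 MPa

Spring index C = D/d = 121.0/11.0 = 11.0000
K_W = (4C−1)/(4C−4) + 0.615/C = 43.000/40.000 + 0.0559 = 1.1309
τ₀ = 8FD/(πd³) = 8·1610·121.0/(π·11.0³) = 1.55848e+06/4181.5 = 372.71 MPa
τ_max = K·τ₀ = 1.1309 × 372.71 = 421.5 MPa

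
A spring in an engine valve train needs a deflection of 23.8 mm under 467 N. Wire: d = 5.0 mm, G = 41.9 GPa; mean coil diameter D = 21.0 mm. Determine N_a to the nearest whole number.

18

Required rate k = F/δ = 467/23.8 = 19.622 N/mm
N_a = Gd⁴/(8D³k) = (41.9×10³ × 5.0⁴)/(8 × 21.0³ × 19.622)
    = 2.61875e+07 / 1.45374e+06 = 18.01 → 18 coils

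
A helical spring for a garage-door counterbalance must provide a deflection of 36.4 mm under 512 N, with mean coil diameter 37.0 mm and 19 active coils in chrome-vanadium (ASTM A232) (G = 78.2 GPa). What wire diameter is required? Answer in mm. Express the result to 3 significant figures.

6.10 mm

Required rate k = F/δ = 512/36.4 = 14.066 N/mm
d = (8D³N_a·k / G)^(1/4) = (8·37.0³·19·14.066 / (78.2×10³))^0.25
  = (1384.9)^0.25 = 6.1003 mm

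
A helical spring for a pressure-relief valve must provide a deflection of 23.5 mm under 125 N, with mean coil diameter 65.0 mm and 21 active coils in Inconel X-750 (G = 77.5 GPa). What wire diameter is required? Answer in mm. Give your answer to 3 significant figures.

7.50 mm

Required rate k = F/δ = 125/23.5 = 5.3191 N/mm
d = (8D³N_a·k / G)^(1/4) = (8·65.0³·21·5.3191 / (77.5×10³))^0.25
  = (3166.6)^0.25 = 7.5015 mm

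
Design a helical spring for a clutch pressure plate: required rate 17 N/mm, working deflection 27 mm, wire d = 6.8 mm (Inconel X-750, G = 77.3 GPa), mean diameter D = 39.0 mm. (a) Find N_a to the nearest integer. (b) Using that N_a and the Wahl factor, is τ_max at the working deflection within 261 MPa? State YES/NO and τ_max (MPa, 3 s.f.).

(a) 20 coils; (b) YES, τ_max = 188 MPa

N_a = Gd⁴/(8D³k) = (77.3×10³)(6.8⁴)/(8·39.0³·17) = 20.49 → N_a = 20
Actual rate k = Gd⁴/(8D³·20) = 17.414 N/mm
Working load F = kδ = 17.414·27 = 470.18 N
C = 39.0/6.8 = 5.7353; K_W = (4C−1)/(4C−4)+0.615/C = 1.2656
τ_max = K_W·8FD/(πd³) = 1.2656·148.51 = 187.95 MPa
τ_max ≤ 261 MPa → acceptable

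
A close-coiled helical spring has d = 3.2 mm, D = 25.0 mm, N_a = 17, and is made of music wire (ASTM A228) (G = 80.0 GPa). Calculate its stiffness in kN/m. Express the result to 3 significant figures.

3.95 kN/m

k = Gd⁴/(8D³N_a) = (80.0×10³ × 3.2⁴) / (8 × 25.0³ × 17)
  = 8.38861e+06 / 2.125e+06 = 3.9476 N/mm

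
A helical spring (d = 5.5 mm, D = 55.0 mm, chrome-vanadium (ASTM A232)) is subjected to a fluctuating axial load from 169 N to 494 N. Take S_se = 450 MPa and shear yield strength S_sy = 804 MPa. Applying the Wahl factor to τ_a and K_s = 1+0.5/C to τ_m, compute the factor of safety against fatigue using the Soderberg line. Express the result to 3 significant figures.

1.40

C = D/d = 55.0/5.5 = 10.0000; K_W = (4C−1)/(4C−4)+0.615/C = 1.1448; K_s = 1+0.5/C = 1.0500
F_a = (F_max−F_min)/2 = 162.5 N; F_m = (F_max+F_min)/2 = 331.5 N
τ_a = K_W·8F_aD/(πd³) = 1.1448 × 136.79 = 156.61 MPa
τ_m = K_s·8F_mD/(πd³) = 1.0500 × 279.06 = 293.01 MPa
Soderberg: 1/n_f = τ_a/S_se + τ_m/S_sy = 156.61/450 + 293.01/804 = 0.34801 + 0.36444 = 0.71246
n_f = 1/0.71246 = 1.404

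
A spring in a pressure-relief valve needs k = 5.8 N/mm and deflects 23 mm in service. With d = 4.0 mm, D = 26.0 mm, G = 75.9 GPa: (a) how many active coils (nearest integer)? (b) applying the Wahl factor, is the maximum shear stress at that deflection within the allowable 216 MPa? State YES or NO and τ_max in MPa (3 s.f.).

(a) 24 coils; (b) YES, τ_max = 169 MPa

N_a = Gd⁴/(8D³k) = (75.9×10³)(4.0⁴)/(8·26.0³·5.8) = 23.83 → N_a = 24
Actual rate k = Gd⁴/(8D³·24) = 5.7579 N/mm
Working load F = kδ = 5.7579·23 = 132.43 N
C = 26.0/4.0 = 6.5000; K_W = (4C−1)/(4C−4)+0.615/C = 1.2310
τ_max = K_W·8FD/(πd³) = 1.2310·137 = 168.64 MPa
τ_max ≤ 216 MPa → acceptable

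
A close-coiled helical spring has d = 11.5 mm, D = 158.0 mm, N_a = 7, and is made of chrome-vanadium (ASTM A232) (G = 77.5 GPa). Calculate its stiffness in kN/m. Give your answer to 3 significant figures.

k = Gd⁴/(8D³N_a) = (77.5×10³ × 11.5⁴) / (8 × 158.0³ × 7)
  = 1.35548e+09 / 2.20881e+08 = 6.1367 N/mm

6.14 kN/m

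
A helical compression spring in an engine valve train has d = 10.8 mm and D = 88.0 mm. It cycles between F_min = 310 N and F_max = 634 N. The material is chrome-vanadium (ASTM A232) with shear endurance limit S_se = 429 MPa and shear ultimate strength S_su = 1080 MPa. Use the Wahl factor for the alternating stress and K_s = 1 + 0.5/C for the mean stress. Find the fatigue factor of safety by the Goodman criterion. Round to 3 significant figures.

6.18

C = D/d = 88.0/10.8 = 8.1481; K_W = (4C−1)/(4C−4)+0.615/C = 1.1804; K_s = 1+0.5/C = 1.0614
F_a = (F_max−F_min)/2 = 162 N; F_m = (F_max+F_min)/2 = 472 N
τ_a = K_W·8F_aD/(πd³) = 1.1804 × 28.818 = 34.017 MPa
τ_m = K_s·8F_mD/(πd³) = 1.0614 × 83.964 = 89.116 MPa
Goodman: 1/n_f = τ_a/S_se + τ_m/S_su = 34.017/429 + 89.116/1080 = 0.07929 + 0.08252 = 0.16181
n_f = 1/0.16181 = 6.18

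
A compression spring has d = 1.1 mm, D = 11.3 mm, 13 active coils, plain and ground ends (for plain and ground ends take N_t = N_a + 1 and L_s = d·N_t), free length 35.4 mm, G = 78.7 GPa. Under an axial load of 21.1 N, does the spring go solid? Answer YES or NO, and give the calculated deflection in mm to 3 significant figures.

k = Gd⁴/(8D³N_a) = (78.7×10³)(1.1⁴)/(8·11.3³·13) = 0.76785 N/mm
N_t = 14; L_s = 1.1·14 = 15.4 mm; δ_solid = L₀ − L_s = 35.4 − 15.4 = 20 mm
δ = F/k = 21.1/0.76785 = 27.479 mm
δ ≥ δ_solid → spring goes solid

YES, δ = 27.5 mm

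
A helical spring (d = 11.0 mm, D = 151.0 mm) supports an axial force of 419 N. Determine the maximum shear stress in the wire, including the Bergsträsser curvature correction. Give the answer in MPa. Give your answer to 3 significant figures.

133 MPa

Spring index C = D/d = 151.0/11.0 = 13.7273
K_B = (4C+2)/(4C−3) = 56.909/51.909 = 1.0963
τ₀ = 8FD/(πd³) = 8·419·151.0/(π·11.0³) = 506152/4181.5 = 121.05 MPa
τ_max = K·τ₀ = 1.0963 × 121.05 = 132.71 MPa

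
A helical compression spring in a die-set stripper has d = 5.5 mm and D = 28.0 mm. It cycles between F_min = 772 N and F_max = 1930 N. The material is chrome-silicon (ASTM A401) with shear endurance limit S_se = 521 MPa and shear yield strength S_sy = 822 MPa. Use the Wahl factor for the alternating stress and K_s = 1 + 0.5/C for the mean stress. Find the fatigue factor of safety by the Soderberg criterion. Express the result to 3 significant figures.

C = D/d = 28.0/5.5 = 5.0909; K_W = (4C−1)/(4C−4)+0.615/C = 1.3041; K_s = 1+0.5/C = 1.0982
F_a = (F_max−F_min)/2 = 579 N; F_m = (F_max+F_min)/2 = 1351 N
τ_a = K_W·8F_aD/(πd³) = 1.3041 × 248.14 = 323.6 MPa
τ_m = K_s·8F_mD/(πd³) = 1.0982 × 578.98 = 635.85 MPa
Soderberg: 1/n_f = τ_a/S_se + τ_m/S_sy = 323.6/521 + 635.85/822 = 0.62112 + 0.77354 = 1.3947
n_f = 1/1.3947 = 0.717

0.717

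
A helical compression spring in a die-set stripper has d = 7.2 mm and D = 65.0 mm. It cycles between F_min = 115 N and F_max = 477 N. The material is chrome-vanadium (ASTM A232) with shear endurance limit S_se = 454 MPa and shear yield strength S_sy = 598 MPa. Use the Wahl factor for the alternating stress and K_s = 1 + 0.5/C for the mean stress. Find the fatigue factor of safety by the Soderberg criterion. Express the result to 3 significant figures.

2.29

C = D/d = 65.0/7.2 = 9.0278; K_W = (4C−1)/(4C−4)+0.615/C = 1.1615; K_s = 1+0.5/C = 1.0554
F_a = (F_max−F_min)/2 = 181 N; F_m = (F_max+F_min)/2 = 296 N
τ_a = K_W·8F_aD/(πd³) = 1.1615 × 80.267 = 93.233 MPa
τ_m = K_s·8F_mD/(πd³) = 1.0554 × 131.26 = 138.53 MPa
Soderberg: 1/n_f = τ_a/S_se + τ_m/S_sy = 93.233/454 + 138.53/598 = 0.20536 + 0.23166 = 0.43702
n_f = 1/0.43702 = 2.288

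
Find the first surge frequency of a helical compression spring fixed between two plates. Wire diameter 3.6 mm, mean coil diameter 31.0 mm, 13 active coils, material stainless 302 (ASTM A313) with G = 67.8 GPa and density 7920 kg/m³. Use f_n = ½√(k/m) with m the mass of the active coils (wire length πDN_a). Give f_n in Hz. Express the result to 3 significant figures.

k = Gd⁴/(8D³N_a) = (67.8×10³)(3.6⁴)/(8·31.0³·13) = 3.6755 N/mm = 3675.5 N/m
Wire length L = πDN_a = π·31.0·13 = 1266.1 mm
m = ρ·(πd²/4)·L = 7920 × 10.179×10⁻⁶ m² × 1.2661 m = 0.10206 kg
f_n = ½√(k/m) = 0.5·√(3675.5/0.10206) = 0.5·√(36012) = 94.884 Hz

94.9 Hz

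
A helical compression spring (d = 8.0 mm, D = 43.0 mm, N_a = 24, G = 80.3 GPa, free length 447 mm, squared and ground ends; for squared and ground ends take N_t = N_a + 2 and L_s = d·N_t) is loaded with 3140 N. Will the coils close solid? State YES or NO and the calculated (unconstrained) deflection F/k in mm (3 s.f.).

NO, δ = 146 mm

k = Gd⁴/(8D³N_a) = (80.3×10³)(8.0⁴)/(8·43.0³·24) = 21.546 N/mm
N_t = 26; L_s = 8.0·26 = 208 mm; δ_solid = L₀ − L_s = 447 − 208 = 239 mm
δ = F/k = 3140/21.546 = 145.73 mm
δ < δ_solid → spring does not go solid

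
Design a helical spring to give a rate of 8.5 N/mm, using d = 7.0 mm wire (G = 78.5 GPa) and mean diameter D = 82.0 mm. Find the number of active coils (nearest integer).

N_a = Gd⁴/(8D³k) = (78.5×10³ × 7.0⁴)/(8 × 82.0³ × 8.5)
    = 1.88478e+08 / 3.7493e+07 = 5.027 → 5 coils

5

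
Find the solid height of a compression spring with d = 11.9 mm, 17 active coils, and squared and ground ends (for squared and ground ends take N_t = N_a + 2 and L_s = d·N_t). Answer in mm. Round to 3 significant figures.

squared and ground ends: N_t = N_a + 2 = 17 + 2 = 19
L_s = d·N_t = 11.9 × 19 = 226.1 mm

226 mm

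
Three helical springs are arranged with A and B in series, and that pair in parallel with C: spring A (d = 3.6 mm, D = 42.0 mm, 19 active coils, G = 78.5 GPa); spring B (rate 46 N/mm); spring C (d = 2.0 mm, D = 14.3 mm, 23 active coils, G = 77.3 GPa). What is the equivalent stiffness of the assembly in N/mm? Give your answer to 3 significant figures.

k_A = Gd⁴/(8D³N_a) = (78.5×10³)(3.6⁴)/(8·42.0³·19) = 1.1708 N/mm
k_C = Gd⁴/(8D³N_a) = (77.3×10³)(2.0⁴)/(8·14.3³·23) = 2.2987 N/mm
Springs A,B series: k_AB = 1/(1/1.1708+1/46) = 1.1418 N/mm; parallel with C: k_eq = 1.1418+2.2987 = 3.4404 N/mm

3.44 N/mm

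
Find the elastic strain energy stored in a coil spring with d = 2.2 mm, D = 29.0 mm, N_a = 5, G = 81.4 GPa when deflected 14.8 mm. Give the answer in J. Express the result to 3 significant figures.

0.214 J

k = Gd⁴/(8D³N_a) = (81.4×10³)(2.2⁴)/(8·29.0³·5) = 1.9546 N/mm
U = ½kδ² = 0.5 × 1.9546 × 14.8² = 214.07 N·mm = 0.21407 J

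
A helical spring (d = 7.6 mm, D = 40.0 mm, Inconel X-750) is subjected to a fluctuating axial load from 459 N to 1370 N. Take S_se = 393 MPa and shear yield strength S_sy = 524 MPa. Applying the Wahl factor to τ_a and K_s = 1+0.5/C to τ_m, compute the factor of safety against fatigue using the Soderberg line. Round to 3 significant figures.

C = D/d = 40.0/7.6 = 5.2632; K_W = (4C−1)/(4C−4)+0.615/C = 1.2928; K_s = 1+0.5/C = 1.0950
F_a = (F_max−F_min)/2 = 455.5 N; F_m = (F_max+F_min)/2 = 914.5 N
τ_a = K_W·8F_aD/(πd³) = 1.2928 × 105.69 = 136.64 MPa
τ_m = K_s·8F_mD/(πd³) = 1.0950 × 212.2 = 232.36 MPa
Soderberg: 1/n_f = τ_a/S_se + τ_m/S_sy = 136.64/393 + 232.36/524 = 0.34768 + 0.44343 = 0.79111
n_f = 1/0.79111 = 1.264

1.26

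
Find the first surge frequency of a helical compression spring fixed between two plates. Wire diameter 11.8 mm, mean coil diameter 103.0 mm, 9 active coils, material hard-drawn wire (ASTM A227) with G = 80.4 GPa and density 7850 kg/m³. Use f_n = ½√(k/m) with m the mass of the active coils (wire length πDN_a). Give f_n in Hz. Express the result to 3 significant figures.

44.5 Hz

k = Gd⁴/(8D³N_a) = (80.4×10³)(11.8⁴)/(8·103.0³·9) = 19.813 N/mm = 19813 N/m
Wire length L = πDN_a = π·103.0·9 = 2912.3 mm
m = ρ·(πd²/4)·L = 7850 × 109.36×10⁻⁶ m² × 2.9123 m = 2.5001 kg
f_n = ½√(k/m) = 0.5·√(19813/2.5001) = 0.5·√(7924.8) = 44.511 Hz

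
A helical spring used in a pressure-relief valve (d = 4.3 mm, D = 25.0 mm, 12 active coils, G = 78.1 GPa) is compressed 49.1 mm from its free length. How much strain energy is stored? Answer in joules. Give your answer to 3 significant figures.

21.5 J

k = Gd⁴/(8D³N_a) = (78.1×10³)(4.3⁴)/(8·25.0³·12) = 17.801 N/mm
U = ½kδ² = 0.5 × 17.801 × 49.1² = 21457 N·mm = 21.457 J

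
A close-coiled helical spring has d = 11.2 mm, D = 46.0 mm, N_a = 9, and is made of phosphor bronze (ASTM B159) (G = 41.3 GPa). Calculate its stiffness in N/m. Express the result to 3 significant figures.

92700 N/m

k = Gd⁴/(8D³N_a) = (41.3×10³ × 11.2⁴) / (8 × 46.0³ × 9)
  = 6.49863e+08 / 7.00819e+06 = 92.729 N/mm = 92729 N/m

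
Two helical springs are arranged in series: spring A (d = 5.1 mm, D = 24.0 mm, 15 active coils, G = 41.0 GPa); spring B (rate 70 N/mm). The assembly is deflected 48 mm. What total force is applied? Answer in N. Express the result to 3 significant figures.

k_A = Gd⁴/(8D³N_a) = (41.0×10³)(5.1⁴)/(8·24.0³·15) = 16.721 N/mm
Series: 1/k_eq = 1/16.721 + 1/70 = 0.074092; k_eq = 13.497 N/mm
F = k_eq·δ = 13.497·48 = 647.84 N

648 N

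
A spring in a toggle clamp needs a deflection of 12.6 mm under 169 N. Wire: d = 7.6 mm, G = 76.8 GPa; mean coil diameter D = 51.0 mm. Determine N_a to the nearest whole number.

18

Required rate k = F/δ = 169/12.6 = 13.413 N/mm
N_a = Gd⁴/(8D³k) = (76.8×10³ × 7.6⁴)/(8 × 51.0³ × 13.413)
    = 2.56222e+08 / 1.42337e+07 = 18 → 18 coils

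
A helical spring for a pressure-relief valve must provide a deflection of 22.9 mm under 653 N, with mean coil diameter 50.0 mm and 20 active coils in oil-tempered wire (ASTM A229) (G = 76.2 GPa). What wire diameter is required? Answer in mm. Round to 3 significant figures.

9.30 mm

Required rate k = F/δ = 653/22.9 = 28.515 N/mm
d = (8D³N_a·k / G)^(1/4) = (8·50.0³·20·28.515 / (76.2×10³))^0.25
  = (7484.3)^0.25 = 9.3012 mm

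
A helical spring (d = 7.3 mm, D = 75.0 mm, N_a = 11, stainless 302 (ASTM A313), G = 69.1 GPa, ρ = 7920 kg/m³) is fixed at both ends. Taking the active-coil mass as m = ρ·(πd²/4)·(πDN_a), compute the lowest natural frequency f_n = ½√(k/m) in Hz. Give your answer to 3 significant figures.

k = Gd⁴/(8D³N_a) = (69.1×10³)(7.3⁴)/(8·75.0³·11) = 5.2857 N/mm = 5285.7 N/m
Wire length L = πDN_a = π·75.0·11 = 2591.8 mm
m = ρ·(πd²/4)·L = 7920 × 41.854×10⁻⁶ m² × 2.5918 m = 0.85914 kg
f_n = ½√(k/m) = 0.5·√(5285.7/0.85914) = 0.5·√(6152.3) = 39.218 Hz

39.2 Hz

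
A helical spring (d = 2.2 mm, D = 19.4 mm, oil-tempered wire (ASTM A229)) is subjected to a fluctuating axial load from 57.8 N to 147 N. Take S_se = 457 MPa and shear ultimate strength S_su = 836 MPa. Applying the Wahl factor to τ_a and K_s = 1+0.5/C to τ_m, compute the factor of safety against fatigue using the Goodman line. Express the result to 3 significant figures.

C = D/d = 19.4/2.2 = 8.8182; K_W = (4C−1)/(4C−4)+0.615/C = 1.1657; K_s = 1+0.5/C = 1.0567
F_a = (F_max−F_min)/2 = 44.6 N; F_m = (F_max+F_min)/2 = 102.4 N
τ_a = K_W·8F_aD/(πd³) = 1.1657 × 206.92 = 241.2 MPa
τ_m = K_s·8F_mD/(πd³) = 1.0567 × 475.09 = 502.03 MPa
Goodman: 1/n_f = τ_a/S_se + τ_m/S_su = 241.2/457 + 502.03/836 = 0.52780 + 0.60051 = 1.1283
n_f = 1/1.1283 = 0.8863

0.886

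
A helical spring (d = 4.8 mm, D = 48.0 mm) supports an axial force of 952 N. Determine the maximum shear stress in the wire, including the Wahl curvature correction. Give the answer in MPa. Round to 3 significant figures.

Spring index C = D/d = 48.0/4.8 = 10.0000
K_W = (4C−1)/(4C−4) + 0.615/C = 39.000/36.000 + 0.0615 = 1.1448
τ₀ = 8FD/(πd³) = 8·952·48.0/(π·4.8³) = 365568/347.44 = 1052.2 MPa
τ_max = K·τ₀ = 1.1448 × 1052.2 = 1204.6 MPa

1200 MPa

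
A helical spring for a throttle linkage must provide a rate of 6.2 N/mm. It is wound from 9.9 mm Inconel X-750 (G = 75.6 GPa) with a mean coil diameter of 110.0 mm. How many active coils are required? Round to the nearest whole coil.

11

N_a = Gd⁴/(8D³k) = (75.6×10³ × 9.9⁴)/(8 × 110.0³ × 6.2)
    = 7.26211e+08 / 6.60176e+07 = 11 → 11 coils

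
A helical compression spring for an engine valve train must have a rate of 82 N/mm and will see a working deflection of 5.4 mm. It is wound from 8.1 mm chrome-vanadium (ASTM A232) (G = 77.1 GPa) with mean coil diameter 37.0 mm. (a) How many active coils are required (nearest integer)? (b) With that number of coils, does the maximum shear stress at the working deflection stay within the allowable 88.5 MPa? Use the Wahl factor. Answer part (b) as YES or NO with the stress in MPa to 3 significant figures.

N_a = Gd⁴/(8D³k) = (77.1×10³)(8.1⁴)/(8·37.0³·82) = 9.988 → N_a = 10
Actual rate k = Gd⁴/(8D³·10) = 81.903 N/mm
Working load F = kδ = 81.903·5.4 = 442.28 N
C = 37.0/8.1 = 4.5679; K_W = (4C−1)/(4C−4)+0.615/C = 1.3448
τ_max = K_W·8FD/(πd³) = 1.3448·78.412 = 105.45 MPa
τ_max > 88.5 MPa → exceeds allowable

(a) 10 coils; (b) NO, τ_max = 105 MPa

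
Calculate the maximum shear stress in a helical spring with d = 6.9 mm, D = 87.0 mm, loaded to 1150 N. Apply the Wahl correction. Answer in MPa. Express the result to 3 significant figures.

863 MPa

Spring index C = D/d = 87.0/6.9 = 12.6087
K_W = (4C−1)/(4C−4) + 0.615/C = 49.435/46.435 + 0.0488 = 1.1134
τ₀ = 8FD/(πd³) = 8·1150·87.0/(π·6.9³) = 800400/1032 = 775.55 MPa
τ_max = K·τ₀ = 1.1134 × 775.55 = 863.48 MPa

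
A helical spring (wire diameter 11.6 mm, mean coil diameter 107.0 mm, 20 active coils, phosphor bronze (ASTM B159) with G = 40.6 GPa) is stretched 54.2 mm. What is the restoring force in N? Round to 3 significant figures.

203 N

k = Gd⁴/(8D³N_a) = (40.6×10³)(11.6⁴)/(8·107.0³·20) = 3.7505 N/mm
F = k·δ = 3.7505 × 54.2 = 203.28 N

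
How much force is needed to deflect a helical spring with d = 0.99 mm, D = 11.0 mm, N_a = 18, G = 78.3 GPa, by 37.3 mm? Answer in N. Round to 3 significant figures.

k = Gd⁴/(8D³N_a) = (78.3×10³)(0.99⁴)/(8·11.0³·18) = 0.39243 N/mm
F = k·δ = 0.39243 × 37.3 = 14.638 N

14.6 N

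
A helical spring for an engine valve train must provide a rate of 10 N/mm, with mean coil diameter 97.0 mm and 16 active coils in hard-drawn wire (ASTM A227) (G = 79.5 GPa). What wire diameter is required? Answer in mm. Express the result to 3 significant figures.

11.0 mm

d = (8D³N_a·k / G)^(1/4) = (8·97.0³·16·10 / (79.5×10³))^0.25
  = (14695)^0.25 = 11.0101 mm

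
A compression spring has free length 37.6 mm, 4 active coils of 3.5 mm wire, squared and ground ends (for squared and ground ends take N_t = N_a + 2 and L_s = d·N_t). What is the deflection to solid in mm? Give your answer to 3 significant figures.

16.6 mm

N_t = 6; L_s = 3.5·6 = 21 mm
δ_solid = L₀ − L_s = 37.6 − 21 = 16.6 mm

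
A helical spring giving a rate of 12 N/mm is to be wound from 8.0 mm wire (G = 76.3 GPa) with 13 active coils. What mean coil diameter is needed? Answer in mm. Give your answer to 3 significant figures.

D = (Gd⁴/(8N_a·k))^(1/3) = (76.3×10³·8.0⁴/(8·13·12))^(1/3)
  = (250421)^(1/3) = 63.0314 mm

63.0 mm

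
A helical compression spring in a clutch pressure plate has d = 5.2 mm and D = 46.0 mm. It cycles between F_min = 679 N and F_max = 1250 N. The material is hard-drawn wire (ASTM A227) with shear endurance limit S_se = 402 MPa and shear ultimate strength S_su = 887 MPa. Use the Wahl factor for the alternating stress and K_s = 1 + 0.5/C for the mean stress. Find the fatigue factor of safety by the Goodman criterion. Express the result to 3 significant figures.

0.607

C = D/d = 46.0/5.2 = 8.8462; K_W = (4C−1)/(4C−4)+0.615/C = 1.1651; K_s = 1+0.5/C = 1.0565
F_a = (F_max−F_min)/2 = 285.5 N; F_m = (F_max+F_min)/2 = 964.5 N
τ_a = K_W·8F_aD/(πd³) = 1.1651 × 237.85 = 277.12 MPa
τ_m = K_s·8F_mD/(πd³) = 1.0565 × 803.51 = 848.92 MPa
Goodman: 1/n_f = τ_a/S_se + τ_m/S_su = 277.12/402 + 848.92/887 = 0.68934 + 0.95707 = 1.6464
n_f = 1/1.6464 = 0.6074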